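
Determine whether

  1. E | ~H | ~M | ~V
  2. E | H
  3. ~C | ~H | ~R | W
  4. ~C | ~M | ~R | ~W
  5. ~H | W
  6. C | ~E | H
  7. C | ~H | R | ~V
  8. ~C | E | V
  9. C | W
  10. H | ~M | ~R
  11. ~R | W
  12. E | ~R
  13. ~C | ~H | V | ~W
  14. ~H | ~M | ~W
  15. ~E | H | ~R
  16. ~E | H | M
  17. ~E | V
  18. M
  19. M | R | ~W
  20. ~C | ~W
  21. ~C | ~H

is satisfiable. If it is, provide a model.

Unit clause (M) forces M = True.
Try E = False:
  (E | H) forces H = True.
  (E | ~H | ~M | ~V) forces V = False.
  (~H | W) forces W = True.
  clause (~H | ~M | ~W) is falsified — backtrack.
So E = True.
  then (~E | V) forces V = True.
Set H = False.
  then (C | ~E | H) forces C = True.
  then (H | ~M | ~R) forces R = False.
  then (~C | ~W) forces W = False.
All clauses satisfied.

E = True, H = False, R = False, M = True, V = True, W = False, C = True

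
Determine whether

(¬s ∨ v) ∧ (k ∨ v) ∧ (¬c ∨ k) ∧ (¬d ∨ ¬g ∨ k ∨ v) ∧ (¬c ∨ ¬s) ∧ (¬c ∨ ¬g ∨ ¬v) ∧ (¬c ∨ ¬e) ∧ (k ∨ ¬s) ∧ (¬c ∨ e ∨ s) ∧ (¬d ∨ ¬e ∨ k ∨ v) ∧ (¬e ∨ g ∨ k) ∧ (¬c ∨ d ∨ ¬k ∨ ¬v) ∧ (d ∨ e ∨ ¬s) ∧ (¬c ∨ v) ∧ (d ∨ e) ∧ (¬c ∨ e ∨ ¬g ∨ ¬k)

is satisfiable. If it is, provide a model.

c = False, g = True, k = True, s = False, v = True, e = True, d = False

Try c = True:
  (¬c ∨ k) forces k = True.
  (¬c ∨ ¬s) forces s = False.
  (¬c ∨ ¬e) forces e = False.
  clause (¬c ∨ e ∨ s) is falsified — backtrack.
So c = False.
Set g = True.
Set k = True.
Set s = False.
Set v = True.
Set e = True.
Set d = False.
All clauses satisfied.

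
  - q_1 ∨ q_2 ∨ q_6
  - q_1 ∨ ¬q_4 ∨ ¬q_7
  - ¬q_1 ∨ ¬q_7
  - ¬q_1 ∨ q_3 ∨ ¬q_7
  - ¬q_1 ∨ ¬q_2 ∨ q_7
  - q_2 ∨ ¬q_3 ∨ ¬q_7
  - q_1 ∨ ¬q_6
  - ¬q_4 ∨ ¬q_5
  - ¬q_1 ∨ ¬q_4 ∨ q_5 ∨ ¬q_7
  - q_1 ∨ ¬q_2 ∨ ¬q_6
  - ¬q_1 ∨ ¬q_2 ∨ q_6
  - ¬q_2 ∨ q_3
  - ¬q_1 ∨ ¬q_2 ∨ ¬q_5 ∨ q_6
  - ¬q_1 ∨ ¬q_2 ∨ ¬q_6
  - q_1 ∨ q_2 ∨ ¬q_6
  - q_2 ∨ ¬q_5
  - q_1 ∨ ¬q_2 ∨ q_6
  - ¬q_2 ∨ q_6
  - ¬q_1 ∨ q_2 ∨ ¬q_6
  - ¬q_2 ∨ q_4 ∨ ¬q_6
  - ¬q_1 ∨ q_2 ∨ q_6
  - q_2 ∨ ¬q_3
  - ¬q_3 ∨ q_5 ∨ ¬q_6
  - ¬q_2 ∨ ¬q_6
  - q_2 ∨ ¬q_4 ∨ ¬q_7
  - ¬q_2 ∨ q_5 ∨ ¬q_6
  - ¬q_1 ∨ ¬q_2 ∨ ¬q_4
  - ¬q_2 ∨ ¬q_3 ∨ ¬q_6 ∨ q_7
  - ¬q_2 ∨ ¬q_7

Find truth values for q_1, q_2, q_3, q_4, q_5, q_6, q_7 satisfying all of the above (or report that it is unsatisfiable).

Case q_6 = True:
  (q_1 ∨ ¬q_6) forces q_1 = True.
  (¬q_1 ∨ ¬q_7) forces q_7 = False.
  (¬q_1 ∨ ¬q_2 ∨ q_7) forces q_2 = False.
  Clause (¬q_1 ∨ q_2 ∨ ¬q_6) is falsified — contradiction.
Case q_6 = False:
  (¬q_2 ∨ q_6) forces q_2 = False.
  (q_1 ∨ q_2 ∨ q_6) forces q_1 = True.
  Clause (¬q_1 ∨ q_2 ∨ q_6) is falsified — contradiction.
Both cases fail, so the formula is unsatisfiable.

Unsatisfiable — no assignment works.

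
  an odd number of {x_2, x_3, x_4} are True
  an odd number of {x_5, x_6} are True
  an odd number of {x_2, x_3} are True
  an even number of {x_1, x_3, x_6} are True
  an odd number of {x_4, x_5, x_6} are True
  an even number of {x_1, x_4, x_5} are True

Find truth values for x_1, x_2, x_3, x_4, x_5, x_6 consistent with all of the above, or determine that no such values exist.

x_1 = False, x_2 = False, x_3 = True, x_4 = False, x_5 = False, x_6 = True

{x_2, x_3, x_4}: 1 true → odd ✓
{x_5, x_6}: 1 true → odd ✓
{x_2, x_3}: 1 true → odd ✓
{x_1, x_3, x_6}: 2 true → even ✓
{x_4, x_5, x_6}: 1 true → odd ✓
{x_1, x_4, x_5}: 0 true → even ✓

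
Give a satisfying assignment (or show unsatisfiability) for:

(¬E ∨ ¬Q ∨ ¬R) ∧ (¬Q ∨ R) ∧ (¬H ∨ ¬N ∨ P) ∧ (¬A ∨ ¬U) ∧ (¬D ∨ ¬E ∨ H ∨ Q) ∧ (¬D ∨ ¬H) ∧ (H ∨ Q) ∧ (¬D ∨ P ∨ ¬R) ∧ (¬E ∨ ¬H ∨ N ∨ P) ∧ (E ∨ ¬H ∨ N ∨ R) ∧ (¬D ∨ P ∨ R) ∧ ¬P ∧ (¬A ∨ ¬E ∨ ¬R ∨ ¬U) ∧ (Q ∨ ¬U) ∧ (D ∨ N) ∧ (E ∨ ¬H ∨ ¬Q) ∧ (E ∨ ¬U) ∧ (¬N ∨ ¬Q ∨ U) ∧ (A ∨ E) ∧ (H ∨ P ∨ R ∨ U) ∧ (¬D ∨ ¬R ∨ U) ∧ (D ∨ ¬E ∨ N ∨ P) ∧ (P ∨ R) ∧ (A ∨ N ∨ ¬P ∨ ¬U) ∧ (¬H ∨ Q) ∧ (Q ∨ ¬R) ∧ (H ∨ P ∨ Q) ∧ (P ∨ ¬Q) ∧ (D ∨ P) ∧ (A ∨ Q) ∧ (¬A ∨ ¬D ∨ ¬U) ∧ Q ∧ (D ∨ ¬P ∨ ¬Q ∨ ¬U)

Case P = True:
  Clause (¬P) is falsified — contradiction.
Case P = False:
  (P ∨ R) forces R = True.
  (¬D ∨ P ∨ ¬R) forces D = False.
  Clause (D ∨ P) is falsified — contradiction.
Both cases fail, so the formula is unsatisfiable.

No satisfying assignment exists.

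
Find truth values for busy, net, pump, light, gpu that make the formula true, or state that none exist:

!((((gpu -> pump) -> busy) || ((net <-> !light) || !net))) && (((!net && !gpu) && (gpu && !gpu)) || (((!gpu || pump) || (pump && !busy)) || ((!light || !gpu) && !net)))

busy: False, net: True, pump: True, light: True, gpu: True

  !((((gpu -> pump) -> busy) || ((net <-> !light) || !net))) = True
    ((gpu -> pump) -> busy) || ((net <-> !light) || !net) = False
      (gpu -> pump) -> busy = False
        gpu -> pump = True
      (net <-> !light) || !net = False
        net <-> !light = False
          !light = False
        !net = False
  ((!net && !gpu) && (gpu && !gpu)) || (((!gpu || pump) || (pump && !busy)) || ((!light || !gpu) && !net)) = True
    (!net && !gpu) && (gpu && !gpu) = False
      !net && !gpu = False
        !net = False
        !gpu = False
      gpu && !gpu = False
        !gpu = False
    ((!gpu || pump) || (pump && !busy)) || ((!light || !gpu) && !net) = True
      (!gpu || pump) || (pump && !busy) = True
        !gpu || pump = True
          !gpu = False
        pump && !busy = True
          !busy = True
      (!light || !gpu) && !net = False
        !light || !gpu = False
          !light = False
          !gpu = False
        !net = False
Both conjuncts True, so the formula holds.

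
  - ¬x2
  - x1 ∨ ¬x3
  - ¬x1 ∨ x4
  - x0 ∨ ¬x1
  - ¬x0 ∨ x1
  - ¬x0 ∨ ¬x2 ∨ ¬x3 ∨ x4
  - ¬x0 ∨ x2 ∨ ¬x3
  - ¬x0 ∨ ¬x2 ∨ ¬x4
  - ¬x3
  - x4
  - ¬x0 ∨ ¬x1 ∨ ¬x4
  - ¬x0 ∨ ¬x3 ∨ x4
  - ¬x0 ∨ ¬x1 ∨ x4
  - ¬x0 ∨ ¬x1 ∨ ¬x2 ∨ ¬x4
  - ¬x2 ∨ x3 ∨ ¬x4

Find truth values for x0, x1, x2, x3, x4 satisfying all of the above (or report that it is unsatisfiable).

x0: False; x1: False; x2: False; x3: False; x4: True

Unit clause (¬x2) forces x2 = False.
Unit clause (¬x3) forces x3 = False.
Unit clause (x4) forces x4 = True.
Try x0 = True:
  (¬x0 ∨ x1) forces x1 = True.
  clause (¬x0 ∨ ¬x1 ∨ ¬x4) is falsified — backtrack.
So x0 = False.
  then (x0 ∨ ¬x1) forces x1 = False.
All clauses satisfied.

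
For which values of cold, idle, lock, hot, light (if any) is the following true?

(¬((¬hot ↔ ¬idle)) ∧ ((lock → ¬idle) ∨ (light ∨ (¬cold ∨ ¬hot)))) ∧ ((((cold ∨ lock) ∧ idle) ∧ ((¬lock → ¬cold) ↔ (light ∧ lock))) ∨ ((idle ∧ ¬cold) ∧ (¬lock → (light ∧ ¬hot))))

cold: False, idle: True, lock: False, hot: False, light: True

  ¬((¬hot ↔ ¬idle)) ∧ ((lock → ¬idle) ∨ (light ∨ (¬cold ∨ ¬hot))) = True
    ¬((¬hot ↔ ¬idle)) = True
      ¬hot ↔ ¬idle = False
        ¬hot = True
        ¬idle = False
    (lock → ¬idle) ∨ (light ∨ (¬cold ∨ ¬hot)) = True
      lock → ¬idle = True
        ¬idle = False
      light ∨ (¬cold ∨ ¬hot) = True
        ¬cold ∨ ¬hot = True
          ¬cold = True
          ¬hot = True
  (((cold ∨ lock) ∧ idle) ∧ ((¬lock → ¬cold) ↔ (light ∧ lock))) ∨ ((idle ∧ ¬cold) ∧ (¬lock → (light ∧ ¬hot))) = True
    ((cold ∨ lock) ∧ idle) ∧ ((¬lock → ¬cold) ↔ (light ∧ lock)) = False
      (cold ∨ lock) ∧ idle = False
        cold ∨ lock = False
      (¬lock → ¬cold) ↔ (light ∧ lock) = False
        ¬lock → ¬cold = True
          ¬lock = True
          ¬cold = True
        light ∧ lock = False
    (idle ∧ ¬cold) ∧ (¬lock → (light ∧ ¬hot)) = True
      idle ∧ ¬cold = True
        ¬cold = True
      ¬lock → (light ∧ ¬hot) = True
        ¬lock = True
        light ∧ ¬hot = True
          ¬hot = True
Both conjuncts True, so the formula holds.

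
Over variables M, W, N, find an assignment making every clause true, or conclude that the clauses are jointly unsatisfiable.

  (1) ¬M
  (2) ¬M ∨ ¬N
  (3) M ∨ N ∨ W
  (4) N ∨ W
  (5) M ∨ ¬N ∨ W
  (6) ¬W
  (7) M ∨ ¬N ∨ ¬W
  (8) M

UNSATISFIABLE

Case M = True:
  Clause (¬M) is falsified — contradiction.
Case M = False:
  Clause (M) is falsified — contradiction.
Both cases fail, so the formula is unsatisfiable.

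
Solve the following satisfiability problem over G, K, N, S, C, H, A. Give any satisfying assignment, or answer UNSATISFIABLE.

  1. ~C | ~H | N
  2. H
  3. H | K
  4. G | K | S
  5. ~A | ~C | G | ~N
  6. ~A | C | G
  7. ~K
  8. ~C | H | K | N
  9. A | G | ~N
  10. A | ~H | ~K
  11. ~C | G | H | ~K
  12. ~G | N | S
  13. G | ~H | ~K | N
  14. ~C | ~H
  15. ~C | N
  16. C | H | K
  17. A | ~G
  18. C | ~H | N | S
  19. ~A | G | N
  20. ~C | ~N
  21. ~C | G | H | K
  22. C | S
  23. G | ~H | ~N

Unit clause (H) forces H = True.
Unit clause (~K) forces K = False.
In (~C | ~H) only ~C is left, so C = False.
In (C | S) only S is left, so S = True.
Set G = True.
  then (A | ~G) forces A = True.
Set N = True.
All clauses satisfied.

G = True; K = False; N = True; S = True; C = False; H = True; A = True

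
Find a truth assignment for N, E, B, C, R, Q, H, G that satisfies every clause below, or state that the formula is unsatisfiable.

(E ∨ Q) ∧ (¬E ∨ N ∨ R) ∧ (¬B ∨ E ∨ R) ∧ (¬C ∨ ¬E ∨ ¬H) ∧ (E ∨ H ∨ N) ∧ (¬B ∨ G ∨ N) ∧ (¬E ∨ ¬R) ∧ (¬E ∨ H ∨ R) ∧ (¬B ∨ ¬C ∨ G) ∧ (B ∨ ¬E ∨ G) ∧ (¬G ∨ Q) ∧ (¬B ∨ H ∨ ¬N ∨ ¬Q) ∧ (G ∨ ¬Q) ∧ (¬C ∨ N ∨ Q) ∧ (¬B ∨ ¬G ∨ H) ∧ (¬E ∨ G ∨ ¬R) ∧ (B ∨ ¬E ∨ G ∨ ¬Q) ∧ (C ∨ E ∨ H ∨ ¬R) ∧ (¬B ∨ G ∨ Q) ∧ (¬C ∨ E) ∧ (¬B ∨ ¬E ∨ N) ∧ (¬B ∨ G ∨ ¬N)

N = True, E = False, B = False, C = False, R = False, Q = True, H = True, G = True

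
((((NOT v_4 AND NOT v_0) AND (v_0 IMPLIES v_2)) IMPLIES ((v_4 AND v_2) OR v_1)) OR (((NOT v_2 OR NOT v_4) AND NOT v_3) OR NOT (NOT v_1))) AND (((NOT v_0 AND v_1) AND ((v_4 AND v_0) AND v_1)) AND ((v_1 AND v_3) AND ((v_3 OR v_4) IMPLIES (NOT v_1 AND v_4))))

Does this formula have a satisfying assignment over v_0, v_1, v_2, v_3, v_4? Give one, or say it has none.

No satisfying assignment exists.

Case v_0 = True: the conjunct NOT v_0 is False.
Case v_0 = False: the conjunct v_0 is False.
Both cases fail — unsatisfiable.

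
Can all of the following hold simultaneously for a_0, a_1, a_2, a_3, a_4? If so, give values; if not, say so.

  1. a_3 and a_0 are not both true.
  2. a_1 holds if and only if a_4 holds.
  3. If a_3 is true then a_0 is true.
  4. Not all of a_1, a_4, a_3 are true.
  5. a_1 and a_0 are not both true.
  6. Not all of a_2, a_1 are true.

a_0=T, a_1=F, a_2=F, a_3=F, a_4=F

  (1) a_3=F, a_0=T — not both ✓
  (2) a_1=F, a_4=F — same ✓
  (3) a_3=F ⇒ a_0: vacuous ✓
  (4) {a_1, a_4, a_3}: 0/3 true — not all ✓
  (5) a_1=F, a_0=T — not both ✓
  (6) {a_2, a_1}: 0/2 true — not all ✓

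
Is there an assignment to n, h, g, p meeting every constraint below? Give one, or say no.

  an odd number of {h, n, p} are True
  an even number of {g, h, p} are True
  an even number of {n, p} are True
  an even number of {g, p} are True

The formula is unsatisfiable.

Adding constraints 1, 2, 3, 4 mod 2: every variable appears an even number of times on the left, so the left side is 0.
But the right sides sum to 1 (mod 2). 0 ≠ 1 — the system is inconsistent.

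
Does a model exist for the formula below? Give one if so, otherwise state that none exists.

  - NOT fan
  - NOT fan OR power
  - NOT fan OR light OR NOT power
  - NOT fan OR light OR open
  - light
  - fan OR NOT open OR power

Unit clause (NOT fan) forces fan = False.
Unit clause (light) forces light = True.
Set power = False.
  then (fan OR NOT open OR power) forces open = False.
Check each clause:
  (NOT fan): NOT fan holds.
  (NOT fan OR power): NOT fan holds.
  (NOT fan OR light OR NOT power): NOT fan holds.
  (NOT fan OR light OR open): NOT fan holds.
  (light): light holds.
  (fan OR NOT open OR power): NOT open holds.
All clauses satisfied.

power = False; light = True; open = False; fan = False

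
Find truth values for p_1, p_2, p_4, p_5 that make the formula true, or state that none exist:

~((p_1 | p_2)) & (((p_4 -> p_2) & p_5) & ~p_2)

p_1 = False, p_2 = False, p_4 = False, p_5 = True

  ~((p_1 | p_2)) = True
    p_1 | p_2 = False
  ((p_4 -> p_2) & p_5) & ~p_2 = True
    (p_4 -> p_2) & p_5 = True
      p_4 -> p_2 = True
    ~p_2 = True
Both conjuncts True, so the formula holds.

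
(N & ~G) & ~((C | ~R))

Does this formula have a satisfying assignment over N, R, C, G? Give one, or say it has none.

N: True, R: True, C: False, G: False

  N & ~G = True
    ~G = True
  ~((C | ~R)) = True
    C | ~R = False
      ~R = False
Both conjuncts True, so the formula holds.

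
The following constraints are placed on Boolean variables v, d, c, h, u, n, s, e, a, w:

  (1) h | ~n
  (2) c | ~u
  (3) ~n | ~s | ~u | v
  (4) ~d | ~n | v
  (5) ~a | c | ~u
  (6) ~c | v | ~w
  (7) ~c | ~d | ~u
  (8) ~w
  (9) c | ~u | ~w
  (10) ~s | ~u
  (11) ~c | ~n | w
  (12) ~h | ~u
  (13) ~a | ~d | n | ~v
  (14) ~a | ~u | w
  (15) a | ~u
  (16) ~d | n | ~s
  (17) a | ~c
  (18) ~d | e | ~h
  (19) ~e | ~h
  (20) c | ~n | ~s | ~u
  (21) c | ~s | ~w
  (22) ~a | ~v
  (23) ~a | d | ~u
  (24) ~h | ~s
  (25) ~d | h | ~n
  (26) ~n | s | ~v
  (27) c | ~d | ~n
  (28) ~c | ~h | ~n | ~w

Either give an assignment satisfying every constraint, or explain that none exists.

Unit clause (~w) forces w = False.
Set v = False.
Set d = False.
Set c = True.
  then (~c | ~n | w) forces n = False.
  then (a | ~c) forces a = True.
  then (~a | d | ~u) forces u = False.
Set h = False.
Set s = True.
Set e = False.
All clauses satisfied.

v = False, d = False, c = True, h = False, u = False, n = False, s = True, e = False, a = True, w = False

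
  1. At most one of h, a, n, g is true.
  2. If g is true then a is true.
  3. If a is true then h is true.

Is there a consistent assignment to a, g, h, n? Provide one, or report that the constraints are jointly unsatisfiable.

a=F, g=F, h=F, n=T

  (1) {h, a, n, g}: 1 true — at most one ✓
  (2) g=F ⇒ a: vacuous ✓
  (3) a=F ⇒ h: vacuous ✓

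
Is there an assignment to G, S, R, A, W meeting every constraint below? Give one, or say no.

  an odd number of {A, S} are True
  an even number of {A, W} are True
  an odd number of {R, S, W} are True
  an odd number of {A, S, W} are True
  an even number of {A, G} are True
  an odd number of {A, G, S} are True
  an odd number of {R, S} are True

G = False; S = True; R = False; A = False; W = False

{A, S}: 1 true → odd ✓
{A, W}: 0 true → even ✓
{R, S, W}: 1 true → odd ✓
{A, S, W}: 1 true → odd ✓
{A, G}: 0 true → even ✓
{A, G, S}: 1 true → odd ✓
{R, S}: 1 true → odd ✓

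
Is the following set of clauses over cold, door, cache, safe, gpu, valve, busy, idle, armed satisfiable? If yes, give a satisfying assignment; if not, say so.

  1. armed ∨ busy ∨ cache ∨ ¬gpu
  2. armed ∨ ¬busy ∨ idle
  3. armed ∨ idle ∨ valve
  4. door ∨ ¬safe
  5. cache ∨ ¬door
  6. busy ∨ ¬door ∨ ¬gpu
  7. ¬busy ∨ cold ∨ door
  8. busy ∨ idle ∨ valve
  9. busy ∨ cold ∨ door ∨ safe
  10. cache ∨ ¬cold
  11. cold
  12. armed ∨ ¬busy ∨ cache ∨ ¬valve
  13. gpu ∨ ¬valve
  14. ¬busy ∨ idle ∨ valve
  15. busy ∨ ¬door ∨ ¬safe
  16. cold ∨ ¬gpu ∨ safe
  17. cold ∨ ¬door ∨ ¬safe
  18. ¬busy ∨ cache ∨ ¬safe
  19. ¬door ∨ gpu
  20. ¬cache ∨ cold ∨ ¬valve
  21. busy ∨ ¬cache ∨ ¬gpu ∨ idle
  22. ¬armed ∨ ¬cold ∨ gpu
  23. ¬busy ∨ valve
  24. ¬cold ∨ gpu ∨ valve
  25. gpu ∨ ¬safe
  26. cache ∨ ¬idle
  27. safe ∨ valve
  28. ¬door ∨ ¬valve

Unit clause (cold) forces cold = True.
In (cache ∨ ¬cold) only cache is left, so cache = True.
Try door = True:
  (¬door ∨ gpu) forces gpu = True.
  (busy ∨ ¬door ∨ ¬gpu) forces busy = True.
  (¬busy ∨ valve) forces valve = True.
  clause (¬door ∨ ¬valve) is falsified — backtrack.
So door = False.
  then (door ∨ ¬safe) forces safe = False.
  then (safe ∨ valve) forces valve = True.
  then (gpu ∨ ¬valve) forces gpu = True.
Set busy = False.
  then (busy ∨ ¬cache ∨ ¬gpu ∨ idle) forces idle = True.
Set armed = True.
All clauses satisfied.

cold = True, door = False, cache = True, safe = False, gpu = True, valve = True, busy = False, idle = True, armed = True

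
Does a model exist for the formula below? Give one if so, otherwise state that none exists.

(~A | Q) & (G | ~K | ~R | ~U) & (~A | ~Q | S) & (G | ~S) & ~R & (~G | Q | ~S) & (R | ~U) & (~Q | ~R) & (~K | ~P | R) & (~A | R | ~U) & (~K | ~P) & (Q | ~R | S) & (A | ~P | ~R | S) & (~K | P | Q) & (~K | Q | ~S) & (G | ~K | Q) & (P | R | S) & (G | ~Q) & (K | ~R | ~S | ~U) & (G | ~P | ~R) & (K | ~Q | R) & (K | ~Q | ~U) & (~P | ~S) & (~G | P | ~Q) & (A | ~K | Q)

S: False, P: True, U: False, G: True, R: False, Q: False, K: False, A: False

Unit clause (~R) forces R = False.
In (R | ~U) only ~U is left, so U = False.
Set S = False.
  then (P | R | S) forces P = True.
  then (~K | ~P | R) forces K = False.
  then (K | ~Q | R) forces Q = False.
  then (~A | Q) forces A = False.
Set G = True.
All clauses satisfied.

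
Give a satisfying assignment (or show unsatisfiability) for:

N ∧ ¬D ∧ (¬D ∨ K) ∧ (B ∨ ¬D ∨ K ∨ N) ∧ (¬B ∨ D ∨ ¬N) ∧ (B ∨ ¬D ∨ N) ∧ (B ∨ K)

B: False; N: True; D: False; K: True

Unit clause (N) forces N = True.
Unit clause (¬D) forces D = False.
In (¬B ∨ D ∨ ¬N) only ¬B is left, so B = False.
In (B ∨ K) only K is left, so K = True.
All clauses satisfied.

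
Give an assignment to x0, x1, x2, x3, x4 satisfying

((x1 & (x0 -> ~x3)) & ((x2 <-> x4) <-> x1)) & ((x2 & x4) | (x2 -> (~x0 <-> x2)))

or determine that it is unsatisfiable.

x0 = False, x1 = True, x2 = True, x3 = True, x4 = True

  (x1 & (x0 -> ~x3)) & ((x2 <-> x4) <-> x1) = True
    x1 & (x0 -> ~x3) = True
      x0 -> ~x3 = True
        ~x3 = False
    (x2 <-> x4) <-> x1 = True
      x2 <-> x4 = True
  (x2 & x4) | (x2 -> (~x0 <-> x2)) = True
    x2 & x4 = True
    x2 -> (~x0 <-> x2) = True
      ~x0 <-> x2 = True
        ~x0 = True
Both conjuncts True, so the formula holds.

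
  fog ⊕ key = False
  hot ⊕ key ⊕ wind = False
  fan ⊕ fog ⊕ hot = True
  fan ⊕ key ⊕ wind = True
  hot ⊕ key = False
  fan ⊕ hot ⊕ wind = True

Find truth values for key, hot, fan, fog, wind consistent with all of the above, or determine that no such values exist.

key: False, hot: False, fan: True, fog: False, wind: False

fog ⊕ key = F ⊕ F = False ✓
hot ⊕ key ⊕ wind = F ⊕ F ⊕ F = False ✓
fan ⊕ fog ⊕ hot = T ⊕ F ⊕ F = True ✓
fan ⊕ key ⊕ wind = T ⊕ F ⊕ F = True ✓
hot ⊕ key = F ⊕ F = False ✓
fan ⊕ hot ⊕ wind = T ⊕ F ⊕ F = True ✓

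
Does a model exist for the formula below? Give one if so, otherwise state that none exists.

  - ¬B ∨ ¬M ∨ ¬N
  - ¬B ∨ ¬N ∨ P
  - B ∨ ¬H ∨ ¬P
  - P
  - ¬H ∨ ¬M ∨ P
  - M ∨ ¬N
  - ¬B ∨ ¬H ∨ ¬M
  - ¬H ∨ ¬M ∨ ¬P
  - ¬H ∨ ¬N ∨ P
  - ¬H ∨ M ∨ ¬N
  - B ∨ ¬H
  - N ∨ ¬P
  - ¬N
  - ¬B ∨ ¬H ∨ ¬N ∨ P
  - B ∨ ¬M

The formula is unsatisfiable.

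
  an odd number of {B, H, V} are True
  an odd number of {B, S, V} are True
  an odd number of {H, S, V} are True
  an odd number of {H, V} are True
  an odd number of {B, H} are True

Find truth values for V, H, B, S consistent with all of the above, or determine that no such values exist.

Adding constraints 2, 3, 5 mod 2: every variable appears an even number of times on the left, so the left side is 0.
But the right sides sum to 1 (mod 2). 0 ≠ 1 — the system is inconsistent.

Unsatisfiable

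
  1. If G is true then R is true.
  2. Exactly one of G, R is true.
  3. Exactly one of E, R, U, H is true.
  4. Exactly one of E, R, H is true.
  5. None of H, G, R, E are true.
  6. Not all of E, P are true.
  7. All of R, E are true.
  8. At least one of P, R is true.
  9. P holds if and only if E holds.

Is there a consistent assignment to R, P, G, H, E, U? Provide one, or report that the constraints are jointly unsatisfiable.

Case R = True:
  Constraint (5) is violated (R=T) — contradiction.
Case R = False:
  Constraint (7) is violated (R=F) — contradiction.
Both cases fail — unsatisfiable.

UNSATISFIABLE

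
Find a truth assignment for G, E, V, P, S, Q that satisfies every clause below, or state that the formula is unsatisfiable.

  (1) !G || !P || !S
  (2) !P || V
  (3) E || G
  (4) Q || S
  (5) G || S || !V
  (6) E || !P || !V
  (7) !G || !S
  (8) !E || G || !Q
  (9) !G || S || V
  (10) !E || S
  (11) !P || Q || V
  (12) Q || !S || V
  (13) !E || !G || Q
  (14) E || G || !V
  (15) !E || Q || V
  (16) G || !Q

G: False, E: True, V: True, P: False, S: True, Q: False

Set G = False.
  then (E || G) forces E = True.
  then (!E || G || !Q) forces Q = False.
  then (!E || S) forces S = True.
  then (Q || !S || V) forces V = True.
Set P = False.
All clauses satisfied.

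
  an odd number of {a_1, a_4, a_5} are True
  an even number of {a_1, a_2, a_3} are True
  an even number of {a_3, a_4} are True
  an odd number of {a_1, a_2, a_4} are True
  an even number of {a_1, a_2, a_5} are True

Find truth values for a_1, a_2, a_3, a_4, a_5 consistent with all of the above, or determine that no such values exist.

The formula is unsatisfiable.

Adding constraints 2, 3, 4 mod 2: every variable appears an even number of times on the left, so the left side is 0.
But the right sides sum to 1 (mod 2). 0 ≠ 1 — the system is inconsistent.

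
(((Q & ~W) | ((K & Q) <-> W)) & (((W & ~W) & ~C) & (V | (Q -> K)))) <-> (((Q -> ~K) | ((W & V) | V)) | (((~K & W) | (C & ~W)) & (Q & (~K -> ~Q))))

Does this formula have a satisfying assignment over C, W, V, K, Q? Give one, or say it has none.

C: True, W: True, V: False, K: True, Q: True

  (((Q & ~W) | ((K & Q) <-> W)) & (((W & ~W) & ~C) & (V | (Q -> K)))) <-> (((Q -> ~K) | ((W & V) | V)) | (((~K & W) | (C & ~W)) & (Q & (~K -> ~Q)))) = True
    ((Q & ~W) | ((K & Q) <-> W)) & (((W & ~W) & ~C) & (V | (Q -> K))) = False
      (Q & ~W) | ((K & Q) <-> W) = True
        Q & ~W = False
          ~W = False
        (K & Q) <-> W = True
          K & Q = True
      ((W & ~W) & ~C) & (V | (Q -> K)) = False
        (W & ~W) & ~C = False
          W & ~W = False
            ~W = False
          ~C = False
        V | (Q -> K) = True
          Q -> K = True
    ((Q -> ~K) | ((W & V) | V)) | (((~K & W) | (C & ~W)) & (Q & (~K -> ~Q))) = False
      (Q -> ~K) | ((W & V) | V) = False
        Q -> ~K = False
          ~K = False
        (W & V) | V = False
          W & V = False
      ((~K & W) | (C & ~W)) & (Q & (~K -> ~Q)) = False
        (~K & W) | (C & ~W) = False
          ~K & W = False
            ~K = False
          C & ~W = False
            ~W = False
        Q & (~K -> ~Q) = True
          ~K -> ~Q = True
            ~K = False
            ~Q = False
The formula evaluates to True.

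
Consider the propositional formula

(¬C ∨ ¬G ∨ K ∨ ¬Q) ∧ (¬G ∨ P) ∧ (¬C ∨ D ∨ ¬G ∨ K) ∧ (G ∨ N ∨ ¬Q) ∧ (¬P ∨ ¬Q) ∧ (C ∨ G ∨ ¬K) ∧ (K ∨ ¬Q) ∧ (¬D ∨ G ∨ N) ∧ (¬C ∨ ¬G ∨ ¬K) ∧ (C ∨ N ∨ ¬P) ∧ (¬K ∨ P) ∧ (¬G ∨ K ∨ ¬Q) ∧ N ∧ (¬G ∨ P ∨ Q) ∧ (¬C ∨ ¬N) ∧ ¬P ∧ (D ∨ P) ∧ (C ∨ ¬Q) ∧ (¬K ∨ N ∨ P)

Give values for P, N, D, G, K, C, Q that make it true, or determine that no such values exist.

P = False; N = True; D = True; G = False; K = False; C = False; Q = False

Unit clause (N) forces N = True.
In (¬C ∨ ¬N) only ¬C is left, so C = False.
Unit clause (¬P) forces P = False.
In (D ∨ P) only D is left, so D = True.
In (C ∨ ¬Q) only ¬Q is left, so Q = False.
In (¬G ∨ P) only ¬G is left, so G = False.
In (C ∨ G ∨ ¬K) only ¬K is left, so K = False.
All clauses satisfied.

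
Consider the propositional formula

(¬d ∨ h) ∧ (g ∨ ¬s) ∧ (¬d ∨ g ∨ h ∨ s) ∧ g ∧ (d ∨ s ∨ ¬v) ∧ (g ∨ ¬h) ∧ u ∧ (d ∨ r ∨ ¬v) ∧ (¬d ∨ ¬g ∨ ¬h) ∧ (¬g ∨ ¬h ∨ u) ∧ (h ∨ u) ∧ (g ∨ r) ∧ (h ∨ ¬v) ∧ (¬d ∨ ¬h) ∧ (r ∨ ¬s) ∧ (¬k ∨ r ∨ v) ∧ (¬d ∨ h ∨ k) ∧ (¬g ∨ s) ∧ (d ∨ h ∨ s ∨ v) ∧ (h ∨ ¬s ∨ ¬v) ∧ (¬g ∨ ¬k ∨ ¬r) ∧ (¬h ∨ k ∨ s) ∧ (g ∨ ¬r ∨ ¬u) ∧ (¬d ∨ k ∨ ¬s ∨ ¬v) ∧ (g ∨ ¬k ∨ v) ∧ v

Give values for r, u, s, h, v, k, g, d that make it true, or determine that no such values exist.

r = True; u = True; s = True; h = True; v = True; k = False; g = True; d = False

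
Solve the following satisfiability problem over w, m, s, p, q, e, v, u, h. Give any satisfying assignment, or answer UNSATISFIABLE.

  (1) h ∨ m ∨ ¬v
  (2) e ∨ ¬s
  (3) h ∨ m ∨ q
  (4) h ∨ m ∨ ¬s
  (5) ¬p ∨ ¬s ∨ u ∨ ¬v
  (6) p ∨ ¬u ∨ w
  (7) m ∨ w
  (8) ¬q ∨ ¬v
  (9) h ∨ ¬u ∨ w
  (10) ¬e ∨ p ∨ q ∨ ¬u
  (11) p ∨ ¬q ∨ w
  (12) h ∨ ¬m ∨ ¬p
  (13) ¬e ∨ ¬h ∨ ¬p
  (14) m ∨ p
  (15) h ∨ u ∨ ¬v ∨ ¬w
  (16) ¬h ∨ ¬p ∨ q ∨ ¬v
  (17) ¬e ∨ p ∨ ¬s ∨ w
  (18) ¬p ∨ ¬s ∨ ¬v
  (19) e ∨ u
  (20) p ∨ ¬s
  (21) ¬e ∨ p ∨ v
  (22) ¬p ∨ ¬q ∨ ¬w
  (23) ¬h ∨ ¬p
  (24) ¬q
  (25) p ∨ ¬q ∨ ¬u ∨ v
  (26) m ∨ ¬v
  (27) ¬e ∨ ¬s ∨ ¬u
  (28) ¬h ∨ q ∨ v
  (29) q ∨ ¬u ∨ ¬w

Unit clause (¬q) forces q = False.
Set w = False.
  then (m ∨ w) forces m = True.
Set s = False.
Try p = True:
  (h ∨ ¬m ∨ ¬p) forces h = True.
  clause (¬h ∨ ¬p) is falsified — backtrack.
So p = False.
  then (p ∨ ¬u ∨ w) forces u = False.
  then (e ∨ u) forces e = True.
  then (¬e ∨ p ∨ v) forces v = True.
Set h = False.
All clauses satisfied.

w: False, m: True, s: False, p: False, q: False, e: True, v: True, u: False, h: False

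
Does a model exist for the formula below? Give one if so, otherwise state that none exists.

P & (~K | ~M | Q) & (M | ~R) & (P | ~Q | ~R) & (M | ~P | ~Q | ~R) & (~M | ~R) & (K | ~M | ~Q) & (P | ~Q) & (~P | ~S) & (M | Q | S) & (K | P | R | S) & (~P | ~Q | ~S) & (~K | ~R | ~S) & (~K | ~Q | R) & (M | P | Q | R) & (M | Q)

R = False, P = True, S = False, M = False, Q = True, K = False

Unit clause (P) forces P = True.
In (~P | ~S) only ~S is left, so S = False.
Try R = True:
  (M | ~R) forces M = True.
  clause (~M | ~R) is falsified — backtrack.
So R = False.
Set M = False.
  then (M | Q | S) forces Q = True.
  then (~K | ~Q | R) forces K = False.
All clauses satisfied.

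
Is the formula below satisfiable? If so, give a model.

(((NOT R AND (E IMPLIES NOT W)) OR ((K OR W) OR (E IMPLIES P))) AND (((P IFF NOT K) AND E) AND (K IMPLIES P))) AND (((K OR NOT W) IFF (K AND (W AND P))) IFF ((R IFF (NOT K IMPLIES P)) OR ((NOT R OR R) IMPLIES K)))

W = False, K = False, P = True, E = True, R = False

  ((NOT R AND (E IMPLIES NOT W)) OR ((K OR W) OR (E IMPLIES P))) AND (((P IFF NOT K) AND E) AND (K IMPLIES P)) = True
    (NOT R AND (E IMPLIES NOT W)) OR ((K OR W) OR (E IMPLIES P)) = True
      NOT R AND (E IMPLIES NOT W) = True
        NOT R = True
        E IMPLIES NOT W = True
          NOT W = True
      (K OR W) OR (E IMPLIES P) = True
        K OR W = False
        E IMPLIES P = True
    ((P IFF NOT K) AND E) AND (K IMPLIES P) = True
      (P IFF NOT K) AND E = True
        P IFF NOT K = True
          NOT K = True
      K IMPLIES P = True
  ((K OR NOT W) IFF (K AND (W AND P))) IFF ((R IFF (NOT K IMPLIES P)) OR ((NOT R OR R) IMPLIES K)) = True
    (K OR NOT W) IFF (K AND (W AND P)) = False
      K OR NOT W = True
        NOT W = True
      K AND (W AND P) = False
        W AND P = False
    (R IFF (NOT K IMPLIES P)) OR ((NOT R OR R) IMPLIES K) = False
      R IFF (NOT K IMPLIES P) = False
        NOT K IMPLIES P = True
          NOT K = True
      (NOT R OR R) IMPLIES K = False
        NOT R OR R = True
          NOT R = True
Both conjuncts True, so the formula holds.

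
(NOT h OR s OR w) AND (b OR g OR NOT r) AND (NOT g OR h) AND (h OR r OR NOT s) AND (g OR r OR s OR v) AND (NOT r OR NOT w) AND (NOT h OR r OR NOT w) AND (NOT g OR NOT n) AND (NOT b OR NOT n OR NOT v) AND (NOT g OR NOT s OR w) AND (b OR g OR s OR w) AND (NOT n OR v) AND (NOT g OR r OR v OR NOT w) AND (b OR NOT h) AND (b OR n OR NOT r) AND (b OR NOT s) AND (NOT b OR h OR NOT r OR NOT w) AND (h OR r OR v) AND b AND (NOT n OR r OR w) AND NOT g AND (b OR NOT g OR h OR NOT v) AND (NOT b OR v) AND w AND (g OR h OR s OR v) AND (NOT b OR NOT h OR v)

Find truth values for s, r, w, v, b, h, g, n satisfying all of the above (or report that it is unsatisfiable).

s=F, r=F, w=T, v=T, b=T, h=F, g=F, n=F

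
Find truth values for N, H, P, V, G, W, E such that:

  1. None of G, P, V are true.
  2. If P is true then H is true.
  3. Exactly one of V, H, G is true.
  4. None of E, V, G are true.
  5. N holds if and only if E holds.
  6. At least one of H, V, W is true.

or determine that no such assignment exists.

N=F, H=T, P=F, V=F, G=F, W=F, E=F

  (1) {G, P, V}: 0 true — none ✓
  (2) P=F ⇒ H: vacuous ✓
  (3) {V, H, G}: 1 true — exactly one ✓
  (4) {E, V, G}: 0 true — none ✓
  (5) N=F, E=F — same ✓
  (6) {H, V, W}: 1 true — at least one ✓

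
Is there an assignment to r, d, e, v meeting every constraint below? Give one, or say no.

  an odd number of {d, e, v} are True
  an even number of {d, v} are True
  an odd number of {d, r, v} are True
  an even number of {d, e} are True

r = True, d = True, e = True, v = True

{d, e, v}: 3 true → odd ✓
{d, v}: 2 true → even ✓
{d, r, v}: 3 true → odd ✓
{d, e}: 2 true → even ✓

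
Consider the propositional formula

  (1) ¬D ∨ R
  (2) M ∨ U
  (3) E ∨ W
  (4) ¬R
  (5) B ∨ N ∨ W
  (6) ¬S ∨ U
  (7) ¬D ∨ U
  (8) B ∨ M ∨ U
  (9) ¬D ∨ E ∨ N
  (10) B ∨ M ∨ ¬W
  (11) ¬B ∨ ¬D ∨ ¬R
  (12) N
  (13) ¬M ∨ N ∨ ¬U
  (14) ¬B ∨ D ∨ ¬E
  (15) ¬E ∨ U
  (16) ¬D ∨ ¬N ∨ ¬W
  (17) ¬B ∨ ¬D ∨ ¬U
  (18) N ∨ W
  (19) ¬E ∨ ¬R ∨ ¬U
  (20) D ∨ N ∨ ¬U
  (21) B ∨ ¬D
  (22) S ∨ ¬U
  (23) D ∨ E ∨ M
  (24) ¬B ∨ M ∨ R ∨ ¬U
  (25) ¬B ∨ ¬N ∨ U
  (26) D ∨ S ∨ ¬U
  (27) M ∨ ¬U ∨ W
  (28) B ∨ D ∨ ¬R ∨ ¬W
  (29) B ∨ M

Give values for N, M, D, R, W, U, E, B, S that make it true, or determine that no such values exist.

N = True, M = True, D = False, R = False, W = True, U = True, E = False, B = True, S = True

Unit clause (¬R) forces R = False.
Unit clause (N) forces N = True.
In (¬D ∨ R) only ¬D is left, so D = False.
Try M = False:
  (M ∨ U) forces U = True.
  (S ∨ ¬U) forces S = True.
  (D ∨ E ∨ M) forces E = True.
  (¬B ∨ D ∨ ¬E) forces B = False.
  clause (B ∨ M) is falsified — backtrack.
So M = True.
Set W = True.
Set U = True.
  then (S ∨ ¬U) forces S = True.
Set E = False.
Set B = True.
All clauses satisfied.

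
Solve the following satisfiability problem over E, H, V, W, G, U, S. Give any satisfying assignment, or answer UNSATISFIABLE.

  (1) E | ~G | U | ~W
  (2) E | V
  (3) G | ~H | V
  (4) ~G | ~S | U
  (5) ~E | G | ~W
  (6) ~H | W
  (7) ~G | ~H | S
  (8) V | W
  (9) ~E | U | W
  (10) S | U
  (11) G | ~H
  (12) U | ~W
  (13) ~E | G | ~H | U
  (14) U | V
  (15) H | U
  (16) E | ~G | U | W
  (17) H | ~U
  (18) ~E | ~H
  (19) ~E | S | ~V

E = False, H = True, V = True, W = True, G = True, U = True, S = True

Try E = True:
  (~E | ~H) forces H = False.
  (H | U) forces U = True.
  clause (H | ~U) is falsified — backtrack.
So E = False.
  then (E | V) forces V = True.
Try H = False:
  (H | U) forces U = True.
  clause (H | ~U) is falsified — backtrack.
So H = True.
  then (~H | W) forces W = True.
  then (G | ~H) forces G = True.
  then (U | ~W) forces U = True.
  then (~G | ~H | S) forces S = True.
All clauses satisfied.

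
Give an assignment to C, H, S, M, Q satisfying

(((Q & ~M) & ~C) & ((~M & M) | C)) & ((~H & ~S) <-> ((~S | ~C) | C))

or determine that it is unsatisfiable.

The formula is unsatisfiable.

Case C = True: the conjunct ~C is False.
Case C = False: the formula simplifies to ((Q & ~M) & (~M & M)) & (~H & ~S).
  M = True: the conjunct ~M is False.
  M = False: the conjunct M is False.
Both cases fail — unsatisfiable.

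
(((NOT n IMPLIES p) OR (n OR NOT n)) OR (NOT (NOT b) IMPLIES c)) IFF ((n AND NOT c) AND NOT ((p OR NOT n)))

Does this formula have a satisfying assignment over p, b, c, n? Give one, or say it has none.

p = False; b = False; c = False; n = True

  (((NOT n IMPLIES p) OR (n OR NOT n)) OR (NOT (NOT b) IMPLIES c)) IFF ((n AND NOT c) AND NOT ((p OR NOT n))) = True
    ((NOT n IMPLIES p) OR (n OR NOT n)) OR (NOT (NOT b) IMPLIES c) = True
      (NOT n IMPLIES p) OR (n OR NOT n) = True
        NOT n IMPLIES p = True
          NOT n = False
        n OR NOT n = True
          NOT n = False
      NOT (NOT b) IMPLIES c = True
        NOT (NOT b) = False
          NOT b = True
    (n AND NOT c) AND NOT ((p OR NOT n)) = True
      n AND NOT c = True
        NOT c = True
      NOT ((p OR NOT n)) = True
        p OR NOT n = False
          NOT n = False
The formula evaluates to True.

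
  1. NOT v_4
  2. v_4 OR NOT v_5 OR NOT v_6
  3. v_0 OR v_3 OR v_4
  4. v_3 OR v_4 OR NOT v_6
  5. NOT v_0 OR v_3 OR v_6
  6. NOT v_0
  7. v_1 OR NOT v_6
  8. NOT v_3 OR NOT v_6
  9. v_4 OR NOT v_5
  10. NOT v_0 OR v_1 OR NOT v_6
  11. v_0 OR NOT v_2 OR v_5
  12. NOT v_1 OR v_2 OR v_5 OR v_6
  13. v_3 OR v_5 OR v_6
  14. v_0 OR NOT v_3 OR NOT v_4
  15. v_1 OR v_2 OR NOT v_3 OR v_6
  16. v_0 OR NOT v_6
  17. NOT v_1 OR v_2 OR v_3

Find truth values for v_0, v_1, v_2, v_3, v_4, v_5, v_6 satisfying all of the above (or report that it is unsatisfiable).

Case v_0 = True:
  Clause (NOT v_0) is falsified — contradiction.
Case v_0 = False:
  (NOT v_4) forces v_4 = False.
  (v_0 OR v_3 OR v_4) forces v_3 = True.
  (NOT v_3 OR NOT v_6) forces v_6 = False.
  (v_4 OR NOT v_5) forces v_5 = False.
  (v_0 OR NOT v_2 OR v_5) forces v_2 = False.
  (NOT v_1 OR v_2 OR v_5 OR v_6) forces v_1 = False.
  Clause (v_1 OR v_2 OR NOT v_3 OR v_6) is falsified — contradiction.
Both cases fail, so the formula is unsatisfiable.

No satisfying assignment exists.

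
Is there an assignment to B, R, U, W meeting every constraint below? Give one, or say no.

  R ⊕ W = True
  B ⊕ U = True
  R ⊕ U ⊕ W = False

B = False, R = False, U = True, W = True

R ⊕ W = F ⊕ T = True ✓
B ⊕ U = F ⊕ T = True ✓
R ⊕ U ⊕ W = F ⊕ T ⊕ T = False ✓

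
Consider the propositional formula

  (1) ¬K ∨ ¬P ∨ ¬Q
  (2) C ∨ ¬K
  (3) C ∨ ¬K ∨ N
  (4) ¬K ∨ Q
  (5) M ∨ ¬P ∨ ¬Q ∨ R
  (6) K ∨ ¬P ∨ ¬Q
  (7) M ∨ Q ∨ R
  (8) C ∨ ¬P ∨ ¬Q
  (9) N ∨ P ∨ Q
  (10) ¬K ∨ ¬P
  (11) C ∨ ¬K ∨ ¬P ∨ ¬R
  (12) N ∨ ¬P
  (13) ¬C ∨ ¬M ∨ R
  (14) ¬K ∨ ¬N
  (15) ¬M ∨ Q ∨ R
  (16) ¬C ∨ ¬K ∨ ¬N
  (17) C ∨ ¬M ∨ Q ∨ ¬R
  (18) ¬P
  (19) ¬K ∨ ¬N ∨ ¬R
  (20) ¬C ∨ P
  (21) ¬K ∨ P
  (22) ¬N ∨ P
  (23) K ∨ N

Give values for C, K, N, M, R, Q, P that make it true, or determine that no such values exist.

Case P = True:
  Clause (¬P) is falsified — contradiction.
Case P = False:
  (¬C ∨ P) forces C = False.
  (C ∨ ¬K) forces K = False.
  (¬N ∨ P) forces N = False.
  Clause (K ∨ N) is falsified — contradiction.
Both cases fail, so the formula is unsatisfiable.

UNSATISFIABLE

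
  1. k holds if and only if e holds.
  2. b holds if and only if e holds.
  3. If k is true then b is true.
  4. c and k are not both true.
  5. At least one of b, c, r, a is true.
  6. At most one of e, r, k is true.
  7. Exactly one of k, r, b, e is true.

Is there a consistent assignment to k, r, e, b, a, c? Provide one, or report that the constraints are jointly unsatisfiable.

k = False, r = True, e = False, b = False, a = False, c = False

  (1) k=F, e=F — same ✓
  (2) b=F, e=F — same ✓
  (3) k=F ⇒ b: vacuous ✓
  (4) c=F, k=F — not both ✓
  (5) {b, c, r, a}: 1 true — at least one ✓
  (6) {e, r, k}: 1 true — at most one ✓
  (7) {k, r, b, e}: 1 true — exactly one ✓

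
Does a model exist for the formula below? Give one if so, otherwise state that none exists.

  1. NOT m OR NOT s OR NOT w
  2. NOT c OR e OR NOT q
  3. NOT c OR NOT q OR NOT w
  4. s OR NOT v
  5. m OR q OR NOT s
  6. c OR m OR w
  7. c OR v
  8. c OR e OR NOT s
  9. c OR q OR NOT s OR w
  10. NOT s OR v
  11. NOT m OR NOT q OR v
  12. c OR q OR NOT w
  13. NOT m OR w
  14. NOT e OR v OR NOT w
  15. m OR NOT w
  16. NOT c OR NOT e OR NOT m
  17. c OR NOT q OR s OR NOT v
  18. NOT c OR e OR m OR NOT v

Set w = False.
  then (NOT m OR w) forces m = False.
  then (c OR m OR w) forces c = True.
Set v = False.
  then (NOT s OR v) forces s = False.
Set e = True.
Set q = True.
All clauses satisfied.

w = False; v = False; s = False; m = False; c = True; e = True; q = True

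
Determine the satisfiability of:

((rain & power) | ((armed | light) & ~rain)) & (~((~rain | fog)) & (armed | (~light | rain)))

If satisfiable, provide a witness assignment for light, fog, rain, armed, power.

light: True, fog: False, rain: True, armed: False, power: True

  (rain & power) | ((armed | light) & ~rain) = True
    rain & power = True
    (armed | light) & ~rain = False
      armed | light = True
      ~rain = False
  ~((~rain | fog)) & (armed | (~light | rain)) = True
    ~((~rain | fog)) = True
      ~rain | fog = False
        ~rain = False
    armed | (~light | rain) = True
      ~light | rain = True
        ~light = False
Both conjuncts True, so the formula holds.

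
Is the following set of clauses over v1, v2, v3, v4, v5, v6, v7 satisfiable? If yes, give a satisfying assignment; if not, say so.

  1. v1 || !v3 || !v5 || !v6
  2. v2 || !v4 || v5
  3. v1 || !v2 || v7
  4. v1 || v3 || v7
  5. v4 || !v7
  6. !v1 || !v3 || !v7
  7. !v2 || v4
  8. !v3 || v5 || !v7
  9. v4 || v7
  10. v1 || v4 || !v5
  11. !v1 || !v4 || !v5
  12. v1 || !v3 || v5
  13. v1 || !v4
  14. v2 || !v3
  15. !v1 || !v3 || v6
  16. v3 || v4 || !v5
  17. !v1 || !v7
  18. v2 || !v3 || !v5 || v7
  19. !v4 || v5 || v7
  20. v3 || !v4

Case v1 = True:
  (!v1 || !v7) forces v7 = False.
  (v4 || v7) forces v4 = True.
  (!v1 || !v4 || !v5) forces v5 = False.
  Clause (!v4 || v5 || v7) is falsified — contradiction.
Case v1 = False:
  (v1 || !v4) forces v4 = False.
  (v4 || !v7) forces v7 = False.
  Clause (v4 || v7) is falsified — contradiction.
Both cases fail, so the formula is unsatisfiable.

Unsatisfiable — no assignment works.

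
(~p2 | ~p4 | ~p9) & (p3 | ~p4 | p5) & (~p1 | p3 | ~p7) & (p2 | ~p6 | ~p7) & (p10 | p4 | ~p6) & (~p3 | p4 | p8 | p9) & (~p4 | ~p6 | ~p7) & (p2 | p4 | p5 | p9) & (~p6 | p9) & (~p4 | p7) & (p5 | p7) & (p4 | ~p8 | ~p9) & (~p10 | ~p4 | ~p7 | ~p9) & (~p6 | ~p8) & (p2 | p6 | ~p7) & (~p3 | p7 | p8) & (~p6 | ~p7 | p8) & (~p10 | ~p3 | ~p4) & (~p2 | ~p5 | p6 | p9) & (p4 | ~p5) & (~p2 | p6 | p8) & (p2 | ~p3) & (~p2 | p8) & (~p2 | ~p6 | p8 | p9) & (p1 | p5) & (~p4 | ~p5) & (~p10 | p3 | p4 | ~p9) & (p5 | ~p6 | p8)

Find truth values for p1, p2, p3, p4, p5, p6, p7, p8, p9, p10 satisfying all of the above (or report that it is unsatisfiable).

p1 = True, p2 = True, p3 = True, p4 = False, p5 = False, p6 = False, p7 = True, p8 = True, p9 = False, p10 = True

Try p1 = False:
  (p1 | p5) forces p5 = True.
  (p4 | ~p5) forces p4 = True.
  clause (~p4 | ~p5) is falsified — backtrack.
So p1 = True.
Set p2 = True.
  then (~p2 | p8) forces p8 = True.
  then (~p6 | ~p8) forces p6 = False.
Try p3 = False:
  (~p1 | p3 | ~p7) forces p7 = False.
  (~p4 | p7) forces p4 = False.
  (p5 | p7) forces p5 = True.
  clause (p4 | ~p5) is falsified — backtrack.
So p3 = True.
Set p4 = False.
  then (p4 | ~p8 | ~p9) forces p9 = False.
  then (~p2 | ~p5 | p6 | p9) forces p5 = False.
  then (p5 | p7) forces p7 = True.
Set p10 = True.
All clauses satisfied.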